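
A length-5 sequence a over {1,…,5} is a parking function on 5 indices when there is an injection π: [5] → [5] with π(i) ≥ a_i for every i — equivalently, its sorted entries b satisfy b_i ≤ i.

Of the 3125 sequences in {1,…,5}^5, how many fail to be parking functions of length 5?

|PF| = (6−5)·6^(5−1) = 1 · 1296 = 1296
One tuple (3,4,4,2,2) → sorted (2,2,3,4,4): b_1=2>1, not a PF.
So 3125 − 1296 = 1829 fail.

1829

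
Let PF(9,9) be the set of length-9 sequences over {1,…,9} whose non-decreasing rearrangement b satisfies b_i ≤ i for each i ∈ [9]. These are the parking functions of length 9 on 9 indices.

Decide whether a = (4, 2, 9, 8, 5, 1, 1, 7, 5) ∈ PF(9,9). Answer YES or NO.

YES

Sorted: b = (1, 1, 2, 4, 5, 5, 7, 8, 9).
  b_1=1 ≤ 1
  b_2=1 ≤ 2
  b_3=2 ≤ 3
  b_4=4 ≤ 4
  b_5=5 ≤ 5
  b_6=5 ≤ 6
  b_7=7 ≤ 7
  b_8=8 ≤ 8
  b_9=9 ≤ 9
All bounds hold ⇒ YES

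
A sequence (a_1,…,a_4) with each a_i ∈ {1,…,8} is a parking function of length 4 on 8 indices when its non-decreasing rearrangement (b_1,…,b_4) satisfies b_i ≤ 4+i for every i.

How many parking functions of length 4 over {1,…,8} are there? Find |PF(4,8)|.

|PF(4,8)| = (8−4+1)·(8+1)^(4−1) = 5·729 = 3645 (Konheim–Weiss)
One tuple (2,6,5,8) → sorted (2,5,6,8): b_i ≤ 4+i ∀i, a PF.

3645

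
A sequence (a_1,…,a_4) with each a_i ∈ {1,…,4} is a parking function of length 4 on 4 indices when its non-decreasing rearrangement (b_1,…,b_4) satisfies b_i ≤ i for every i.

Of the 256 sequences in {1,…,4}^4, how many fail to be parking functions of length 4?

|PF| = 1·5^3 = 1·125 = 125 (Pollak)
Check (2,4,4,2) → sorted (2,2,4,4): b_1=2>1, not a PF.
4^4 − 125 = 256 − 125 = 131

131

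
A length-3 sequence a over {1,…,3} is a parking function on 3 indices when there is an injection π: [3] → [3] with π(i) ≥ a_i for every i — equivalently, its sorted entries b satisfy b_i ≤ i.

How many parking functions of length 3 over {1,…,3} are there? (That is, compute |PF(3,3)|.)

|PF(3,3)| = (3−3+1)·(3+1)^(3−1) = 1 · 16 = 16 [KW]
Example (1,2,3) → sorted (1,2,3): b_i ≤ i ∀i, a PF.

16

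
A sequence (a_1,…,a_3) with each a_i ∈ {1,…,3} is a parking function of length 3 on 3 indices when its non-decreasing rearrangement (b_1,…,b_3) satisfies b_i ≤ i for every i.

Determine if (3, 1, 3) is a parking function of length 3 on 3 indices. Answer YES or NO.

NO

Sorted: b = (1, 3, 3).
  b_1=1 ≤ 1
  b_2=3 > 2
  fails at i=2 ⇒ NO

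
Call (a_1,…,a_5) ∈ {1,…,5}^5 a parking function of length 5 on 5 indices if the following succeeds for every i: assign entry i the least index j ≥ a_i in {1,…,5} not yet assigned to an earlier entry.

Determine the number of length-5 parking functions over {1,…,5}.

1296

Count = (6−5)·6^(5−1) = 1×1296 = 1296 [KW]
One tuple (4,1,5,1,1) → sorted (1,1,1,4,5): b_i ≤ i ∀i, a PF.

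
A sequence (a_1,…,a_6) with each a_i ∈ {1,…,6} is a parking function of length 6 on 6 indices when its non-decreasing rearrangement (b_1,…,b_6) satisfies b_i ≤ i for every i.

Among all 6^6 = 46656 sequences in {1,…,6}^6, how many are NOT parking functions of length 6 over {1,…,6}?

|PF(6,6)| = (7−6)·7^(6−1) = 1 · 16807 = 16807 [KW]
One tuple (4,6,6,1,3,5) → sorted (1,3,4,5,6,6): b_2=3>2, not a PF.
So 46656 − 16807 = 29849 fail.

29849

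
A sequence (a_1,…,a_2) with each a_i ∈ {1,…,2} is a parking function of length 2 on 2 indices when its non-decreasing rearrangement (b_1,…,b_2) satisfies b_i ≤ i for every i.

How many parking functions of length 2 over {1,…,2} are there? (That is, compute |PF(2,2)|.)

Count = 1·3^1 = 1 · 3 = 3 (Pollak)
One tuple (1,1) → sorted (1,1): b_i ≤ i ∀i, a PF.

3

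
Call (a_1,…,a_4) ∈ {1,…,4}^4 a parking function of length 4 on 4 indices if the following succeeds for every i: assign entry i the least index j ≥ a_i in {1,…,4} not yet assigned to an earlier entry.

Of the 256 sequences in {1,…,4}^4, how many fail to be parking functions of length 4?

131

|PF(4,4)| = 1·5^3 = 1·125 = 125 [KW]
One tuple (3,2,3,4) → sorted (2,3,3,4): b_1=2>1, not a PF.
4^4 − 125 = 256 − 125 = 131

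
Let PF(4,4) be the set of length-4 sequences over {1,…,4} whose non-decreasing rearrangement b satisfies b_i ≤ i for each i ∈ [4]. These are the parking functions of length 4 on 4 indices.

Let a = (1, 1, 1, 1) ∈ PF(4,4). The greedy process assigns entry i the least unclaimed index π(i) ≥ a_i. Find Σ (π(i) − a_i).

6

Σπ = 10 ({1..4} each once); Σa = 1+1+1+1 = 4; disp = 10−4 = 6.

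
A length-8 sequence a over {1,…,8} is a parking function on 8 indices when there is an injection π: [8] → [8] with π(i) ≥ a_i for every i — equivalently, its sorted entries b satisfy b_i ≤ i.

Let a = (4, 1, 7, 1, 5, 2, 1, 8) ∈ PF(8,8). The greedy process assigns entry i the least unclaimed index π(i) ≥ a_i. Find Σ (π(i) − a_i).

Σπ = 36 ({1..8} each once); Σa = 4+1+7+1+5+2+1+8 = 29; disp = 36−29 = 7.

7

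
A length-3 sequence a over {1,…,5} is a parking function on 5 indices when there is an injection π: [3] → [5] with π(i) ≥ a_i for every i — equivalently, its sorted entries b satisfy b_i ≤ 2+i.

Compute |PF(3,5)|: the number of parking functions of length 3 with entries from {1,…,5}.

108

|PF(3,5)| = (6−3)·6^(3−1) = 3 · 36 = 108 [KW]
Example (1,1,3) → sorted (1,1,3): b_i ≤ 2+i ∀i, a PF.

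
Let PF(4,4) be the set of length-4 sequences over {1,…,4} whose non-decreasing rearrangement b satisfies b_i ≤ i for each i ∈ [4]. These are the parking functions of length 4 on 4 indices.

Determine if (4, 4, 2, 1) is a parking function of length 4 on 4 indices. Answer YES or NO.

NO

Sorted: b = (1, 2, 4, 4).
  b_1=1 ≤ 1
  b_2=2 ≤ 2
  b_3=4 > 3
  fails at i=3 ⇒ NO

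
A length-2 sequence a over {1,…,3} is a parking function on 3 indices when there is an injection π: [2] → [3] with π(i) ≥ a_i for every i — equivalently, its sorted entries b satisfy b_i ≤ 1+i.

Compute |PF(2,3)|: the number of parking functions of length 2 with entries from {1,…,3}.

8

|PF| = (4−2)·4^(2−1) = 2·4 = 8 [KW]
E.g. (2,2) → sorted (2,2): b_i ≤ 1+i ∀i, a PF.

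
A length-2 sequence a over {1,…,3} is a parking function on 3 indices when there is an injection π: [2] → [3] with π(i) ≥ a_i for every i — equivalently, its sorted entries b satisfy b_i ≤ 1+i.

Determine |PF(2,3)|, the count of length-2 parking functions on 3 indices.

8

|PF(2,3)| = (3+1−2)·(3+1)^{2−1} = 2×4 = 8 (Konheim–Weiss)
E.g. (2,2) → sorted (2,2): b_i ≤ 1+i ∀i, a PF.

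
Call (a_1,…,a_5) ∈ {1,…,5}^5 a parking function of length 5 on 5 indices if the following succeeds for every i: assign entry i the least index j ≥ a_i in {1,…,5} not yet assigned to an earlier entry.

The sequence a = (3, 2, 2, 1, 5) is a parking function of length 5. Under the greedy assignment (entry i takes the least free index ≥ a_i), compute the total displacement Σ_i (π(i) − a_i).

Σπ = 15 ({1..5} each once); Σa = 3+2+2+1+5 = 13; disp = 15−13 = 2.

2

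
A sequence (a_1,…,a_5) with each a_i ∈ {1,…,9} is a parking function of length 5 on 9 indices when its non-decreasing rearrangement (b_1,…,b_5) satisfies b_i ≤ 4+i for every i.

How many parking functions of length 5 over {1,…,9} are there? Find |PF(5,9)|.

Count = (9+1−5)·(9+1)^{5−1} = 5·10000 = 50000
One tuple (6,2,5,8,9) → sorted (2,5,6,8,9): b_i ≤ 4+i ∀i, a PF.

50000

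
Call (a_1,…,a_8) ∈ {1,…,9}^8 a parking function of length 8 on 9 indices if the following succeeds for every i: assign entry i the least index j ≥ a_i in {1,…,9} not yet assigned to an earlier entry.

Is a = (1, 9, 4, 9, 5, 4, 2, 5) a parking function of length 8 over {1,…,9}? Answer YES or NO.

Order a: b = (1, 2, 4, 4, 5, 5, 9, 9).
  b_1=1 ≤ 2
  b_2=2 ≤ 3
  b_3=4 ≤ 4
  b_4=4 ≤ 5
  b_5=5 ≤ 6
  b_6=5 ≤ 7
  b_7=9 > 8
  fails at i=7 ⇒ NO

NO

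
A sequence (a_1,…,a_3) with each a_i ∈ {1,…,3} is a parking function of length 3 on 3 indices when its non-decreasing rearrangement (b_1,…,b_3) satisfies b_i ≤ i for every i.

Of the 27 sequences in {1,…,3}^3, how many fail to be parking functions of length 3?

11

#PF = 1·4^2 = 1×16 = 16
Check (3,3,2) → sorted (2,3,3): b_1=2>1, not a PF.
3^3 − 16 = 27 − 16 = 11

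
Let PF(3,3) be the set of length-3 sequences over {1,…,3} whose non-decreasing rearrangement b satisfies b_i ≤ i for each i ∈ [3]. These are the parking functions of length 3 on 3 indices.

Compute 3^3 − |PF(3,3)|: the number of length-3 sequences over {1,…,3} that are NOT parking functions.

11

|PF(3,3)| = (3−3+1)·(3+1)^(3−1) = 1×16 = 16 [KW]
Example (3,3,2) → sorted (2,3,3): b_1=2>1, not a PF.
Total 27; non-PF = 27−16 = 11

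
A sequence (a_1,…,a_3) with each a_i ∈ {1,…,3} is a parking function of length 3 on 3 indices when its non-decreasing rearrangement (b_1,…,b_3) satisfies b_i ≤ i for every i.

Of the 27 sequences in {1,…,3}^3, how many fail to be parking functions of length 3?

Count = (4−3)·4^(3−1) = 1 · 16 = 16 (Konheim–Weiss)
Example (1,3,3) → sorted (1,3,3): b_2=3>2, not a PF.
So 27 − 16 = 11 fail.

11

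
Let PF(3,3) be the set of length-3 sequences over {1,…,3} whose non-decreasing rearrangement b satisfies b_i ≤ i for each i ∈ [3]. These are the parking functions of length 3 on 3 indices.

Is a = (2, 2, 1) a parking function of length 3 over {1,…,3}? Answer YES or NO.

YES

Sorted: b = (1, 2, 2).
  b_1=1 ≤ 1
  b_2=2 ≤ 2
  b_3=2 ≤ 3
All bounds hold ⇒ YES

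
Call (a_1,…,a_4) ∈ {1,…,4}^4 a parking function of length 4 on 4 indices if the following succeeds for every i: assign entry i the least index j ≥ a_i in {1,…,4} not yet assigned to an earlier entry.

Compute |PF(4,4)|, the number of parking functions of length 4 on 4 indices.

125

|PF| = (4−4+1)·(4+1)^(4−1) = 1 · 125 = 125
Check (4,1,2,3) → sorted (1,2,3,4): b_i ≤ i ∀i, a PF.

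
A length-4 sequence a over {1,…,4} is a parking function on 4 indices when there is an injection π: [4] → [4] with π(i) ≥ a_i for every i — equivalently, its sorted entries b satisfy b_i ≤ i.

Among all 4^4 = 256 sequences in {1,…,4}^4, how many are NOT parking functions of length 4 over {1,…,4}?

Count = (5−4)·5^(4−1) = 1·125 = 125 [KW]
One tuple (3,4,1,3) → sorted (1,3,3,4): b_2=3>2, not a PF.
So 256 − 125 = 131 fail.

131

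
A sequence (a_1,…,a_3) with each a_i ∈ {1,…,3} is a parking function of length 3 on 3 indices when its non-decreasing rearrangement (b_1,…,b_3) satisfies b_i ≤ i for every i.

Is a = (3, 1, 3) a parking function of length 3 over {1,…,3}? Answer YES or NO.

NO

Order a: b = (1, 3, 3).
  b_1=1 ≤ 1
  b_2=3 > 2
  fails at i=2 ⇒ NO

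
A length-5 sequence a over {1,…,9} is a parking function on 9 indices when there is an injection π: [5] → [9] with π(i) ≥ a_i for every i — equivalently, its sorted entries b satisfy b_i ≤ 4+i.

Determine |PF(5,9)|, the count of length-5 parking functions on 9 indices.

#PF = 5·10^4 = 5 · 10000 = 50000 (Pollak)
Example (9,6,5,1,3) → sorted (1,3,5,6,9): b_i ≤ 4+i ∀i, a PF.

50000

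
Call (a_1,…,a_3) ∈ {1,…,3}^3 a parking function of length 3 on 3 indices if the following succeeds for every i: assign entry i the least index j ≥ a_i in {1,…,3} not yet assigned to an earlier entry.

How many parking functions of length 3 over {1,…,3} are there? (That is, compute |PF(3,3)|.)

16

|PF| = 1·4^2 = 1×16 = 16 [KW]
One tuple (2,1,1) → sorted (1,1,2): b_i ≤ i ∀i, a PF.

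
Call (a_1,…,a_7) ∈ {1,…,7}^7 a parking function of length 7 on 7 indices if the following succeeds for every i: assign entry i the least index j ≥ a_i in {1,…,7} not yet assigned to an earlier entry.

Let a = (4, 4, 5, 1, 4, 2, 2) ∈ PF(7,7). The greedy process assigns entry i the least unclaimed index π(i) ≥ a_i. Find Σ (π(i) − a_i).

Σπ = 28 ({1..7} each once); Σa = 4+4+5+1+4+2+2 = 22; disp = 28−22 = 6.

6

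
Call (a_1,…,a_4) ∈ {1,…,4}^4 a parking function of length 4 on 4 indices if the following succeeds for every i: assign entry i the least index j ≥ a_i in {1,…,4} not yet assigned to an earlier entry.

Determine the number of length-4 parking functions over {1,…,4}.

|PF(4,4)| = (4+1−4)·(4+1)^{4−1} = 1×125 = 125 (Konheim–Weiss)
Example (3,4,1,1) → sorted (1,1,3,4): b_i ≤ i ∀i, a PF.

125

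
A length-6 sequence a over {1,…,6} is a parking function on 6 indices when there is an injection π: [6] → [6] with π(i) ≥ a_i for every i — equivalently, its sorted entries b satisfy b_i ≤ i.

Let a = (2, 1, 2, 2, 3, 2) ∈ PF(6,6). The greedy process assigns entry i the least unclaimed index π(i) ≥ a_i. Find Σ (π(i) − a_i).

Σπ(i) = 1+…+6 = 21; Σa = 2+1+2+2+3+2 = 12; disp = 21−12 = 9.

9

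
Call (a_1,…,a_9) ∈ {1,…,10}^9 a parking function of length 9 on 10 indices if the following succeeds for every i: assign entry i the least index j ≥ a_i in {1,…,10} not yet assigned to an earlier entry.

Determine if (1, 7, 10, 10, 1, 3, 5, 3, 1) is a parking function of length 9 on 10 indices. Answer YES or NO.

Sorted: b = (1, 1, 1, 3, 3, 5, 7, 10, 10).
  b_1=1 ≤ 2
  b_2=1 ≤ 3
  b_3=1 ≤ 4
  b_4=3 ≤ 5
  b_5=3 ≤ 6
  b_6=5 ≤ 7
  b_7=7 ≤ 8
  b_8=10 > 9
  fails at i=8 ⇒ NO

NO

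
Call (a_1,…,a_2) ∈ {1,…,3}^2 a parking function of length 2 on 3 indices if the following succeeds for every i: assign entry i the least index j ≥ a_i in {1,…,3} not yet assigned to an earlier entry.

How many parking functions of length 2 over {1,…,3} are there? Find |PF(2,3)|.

8

#PF = (4−2)·4^(2−1) = 2·4 = 8 (Pollak)
Check (1,1) → sorted (1,1): b_i ≤ 1+i ∀i, a PF.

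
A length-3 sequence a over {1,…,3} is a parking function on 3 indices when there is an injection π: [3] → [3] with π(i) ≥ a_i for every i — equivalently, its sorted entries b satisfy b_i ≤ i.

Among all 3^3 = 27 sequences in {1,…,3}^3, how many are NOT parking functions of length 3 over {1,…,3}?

11

#PF = (3+1−3)·(3+1)^{3−1} = 1×16 = 16
Check (3,3,3) → sorted (3,3,3): b_1=3>1, not a PF.
3^3 − 16 = 27 − 16 = 11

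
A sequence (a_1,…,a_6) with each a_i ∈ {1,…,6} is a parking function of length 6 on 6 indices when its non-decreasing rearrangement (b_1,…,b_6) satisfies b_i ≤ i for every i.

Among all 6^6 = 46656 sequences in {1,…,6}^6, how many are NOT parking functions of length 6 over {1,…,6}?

29849

|PF| = (6+1−6)·(6+1)^{6−1} = 1×16807 = 16807 (Konheim–Weiss)
E.g. (5,5,5,4,4,6) → sorted (4,4,5,5,5,6): b_1=4>1, not a PF.
So 46656 − 16807 = 29849 fail.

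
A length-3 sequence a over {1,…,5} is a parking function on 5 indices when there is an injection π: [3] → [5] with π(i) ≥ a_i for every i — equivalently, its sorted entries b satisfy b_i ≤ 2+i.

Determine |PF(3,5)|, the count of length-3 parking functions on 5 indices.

#PF = (5−3+1)·(5+1)^(3−1) = 3 · 36 = 108 [KW]
One tuple (3,4,3) → sorted (3,3,4): b_i ≤ 2+i ∀i, a PF.

108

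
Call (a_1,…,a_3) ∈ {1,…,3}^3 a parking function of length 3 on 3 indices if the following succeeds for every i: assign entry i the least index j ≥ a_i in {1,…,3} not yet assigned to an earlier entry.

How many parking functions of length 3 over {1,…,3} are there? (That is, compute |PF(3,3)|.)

#PF = (3−3+1)·(3+1)^(3−1) = 1×16 = 16
E.g. (3,1,2) → sorted (1,2,3): b_i ≤ i ∀i, a PF.

16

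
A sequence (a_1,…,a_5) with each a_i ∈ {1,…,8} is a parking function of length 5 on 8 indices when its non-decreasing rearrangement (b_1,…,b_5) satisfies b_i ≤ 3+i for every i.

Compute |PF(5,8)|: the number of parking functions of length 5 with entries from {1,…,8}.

#PF = 4·9^4 = 4·6561 = 26244 (Konheim–Weiss)
One tuple (3,4,5,6,1) → sorted (1,3,4,5,6): b_i ≤ 3+i ∀i, a PF.

26244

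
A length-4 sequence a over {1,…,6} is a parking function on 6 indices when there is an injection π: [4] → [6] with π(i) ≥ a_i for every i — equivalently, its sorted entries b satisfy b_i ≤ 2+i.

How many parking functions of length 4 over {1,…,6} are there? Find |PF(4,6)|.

1029

#PF = 3·7^3 = 3×343 = 1029 (Konheim–Weiss)
One tuple (5,1,1,3) → sorted (1,1,3,5): b_i ≤ 2+i ∀i, a PF.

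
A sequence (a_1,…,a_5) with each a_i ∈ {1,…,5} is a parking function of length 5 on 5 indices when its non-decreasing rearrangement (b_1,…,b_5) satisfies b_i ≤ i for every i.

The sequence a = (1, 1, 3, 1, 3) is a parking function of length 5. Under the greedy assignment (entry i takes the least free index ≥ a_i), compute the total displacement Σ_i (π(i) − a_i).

Σπ = 15 ({1..5} each once); Σa = 1+1+3+1+3 = 9; disp = 15−9 = 6.

6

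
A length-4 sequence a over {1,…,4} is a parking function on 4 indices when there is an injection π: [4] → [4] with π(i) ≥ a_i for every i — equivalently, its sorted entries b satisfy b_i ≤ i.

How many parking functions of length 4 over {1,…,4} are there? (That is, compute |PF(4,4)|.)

125

|PF| = (4+1−4)·(4+1)^{4−1} = 1·125 = 125
Example (3,1,1,2) → sorted (1,1,2,3): b_i ≤ i ∀i, a PF.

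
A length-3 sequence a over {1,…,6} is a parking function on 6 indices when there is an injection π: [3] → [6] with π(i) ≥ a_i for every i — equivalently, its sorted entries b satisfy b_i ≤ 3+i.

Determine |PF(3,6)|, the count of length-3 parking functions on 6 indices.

|PF(3,6)| = (6+1−3)·(6+1)^{3−1} = 4×49 = 196 [KW]
Check (4,6,1) → sorted (1,4,6): b_i ≤ 3+i ∀i, a PF.

196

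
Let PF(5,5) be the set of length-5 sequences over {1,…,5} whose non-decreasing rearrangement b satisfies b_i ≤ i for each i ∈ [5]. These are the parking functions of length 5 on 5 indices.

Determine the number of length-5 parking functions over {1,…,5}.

#PF = 1·6^4 = 1 · 1296 = 1296 (Konheim–Weiss)
E.g. (3,3,1,5,2) → sorted (1,2,3,3,5): b_i ≤ i ∀i, a PF.

1296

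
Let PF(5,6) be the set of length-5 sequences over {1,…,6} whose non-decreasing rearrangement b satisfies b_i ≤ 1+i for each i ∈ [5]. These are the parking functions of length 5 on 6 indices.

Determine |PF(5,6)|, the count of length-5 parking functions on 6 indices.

|PF(5,6)| = (6+1−5)·(6+1)^{5−1} = 2×2401 = 4802 (Pollak)
One tuple (6,3,1,5,1) → sorted (1,1,3,5,6): b_i ≤ 1+i ∀i, a PF.

4802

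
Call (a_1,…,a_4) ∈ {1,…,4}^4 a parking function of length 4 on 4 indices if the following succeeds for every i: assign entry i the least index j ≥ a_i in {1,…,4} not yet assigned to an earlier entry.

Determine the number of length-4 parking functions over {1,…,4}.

125

Count = 1·5^3 = 1 · 125 = 125 [KW]
Check (1,4,3,2) → sorted (1,2,3,4): b_i ≤ i ∀i, a PF.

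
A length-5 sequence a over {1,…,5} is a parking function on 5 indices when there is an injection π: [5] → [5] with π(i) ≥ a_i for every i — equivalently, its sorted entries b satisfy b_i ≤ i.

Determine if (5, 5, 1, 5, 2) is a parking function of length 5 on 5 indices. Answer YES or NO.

NO

Rearranged: b = (1, 2, 5, 5, 5).
  b_1=1 ≤ 1
  b_2=2 ≤ 2
  b_3=5 > 3
  fails at i=3 ⇒ NO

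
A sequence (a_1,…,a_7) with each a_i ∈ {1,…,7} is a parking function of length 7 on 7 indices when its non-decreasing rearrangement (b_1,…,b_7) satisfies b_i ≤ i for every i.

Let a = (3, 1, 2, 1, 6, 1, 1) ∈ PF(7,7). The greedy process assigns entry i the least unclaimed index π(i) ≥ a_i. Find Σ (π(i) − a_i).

Σπ(i) = 1+…+7 = 28; Σa = 3+1+2+1+6+1+1 = 15; disp = 28−15 = 13.

13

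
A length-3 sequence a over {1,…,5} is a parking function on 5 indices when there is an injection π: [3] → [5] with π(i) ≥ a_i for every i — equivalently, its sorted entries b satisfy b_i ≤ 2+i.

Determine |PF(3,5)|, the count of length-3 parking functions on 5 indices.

#PF = (5−3+1)·(5+1)^(3−1) = 3 · 36 = 108 [KW]
Example (3,1,3) → sorted (1,3,3): b_i ≤ 2+i ∀i, a PF.

108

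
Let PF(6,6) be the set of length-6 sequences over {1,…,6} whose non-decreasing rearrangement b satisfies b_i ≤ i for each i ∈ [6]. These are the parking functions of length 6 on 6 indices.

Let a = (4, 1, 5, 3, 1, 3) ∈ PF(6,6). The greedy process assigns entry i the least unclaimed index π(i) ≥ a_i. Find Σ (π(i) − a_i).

4

Σπ = 21 ({1..6} each once); Σa = 4+1+5+3+1+3 = 17; disp = 21−17 = 4.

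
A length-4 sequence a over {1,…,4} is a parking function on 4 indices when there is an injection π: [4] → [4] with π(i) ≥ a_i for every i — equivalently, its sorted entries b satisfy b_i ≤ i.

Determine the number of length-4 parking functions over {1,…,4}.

#PF = (4+1−4)·(4+1)^{4−1} = 1 · 125 = 125 (Pollak)
E.g. (3,4,2,1) → sorted (1,2,3,4): b_i ≤ i ∀i, a PF.

125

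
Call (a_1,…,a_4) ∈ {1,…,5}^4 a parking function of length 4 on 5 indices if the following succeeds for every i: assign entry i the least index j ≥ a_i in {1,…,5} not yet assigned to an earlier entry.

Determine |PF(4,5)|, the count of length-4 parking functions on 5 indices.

|PF| = (5+1−4)·(5+1)^{4−1} = 2·216 = 432 (Pollak)
Check (3,2,4,2) → sorted (2,2,3,4): b_i ≤ 1+i ∀i, a PF.

432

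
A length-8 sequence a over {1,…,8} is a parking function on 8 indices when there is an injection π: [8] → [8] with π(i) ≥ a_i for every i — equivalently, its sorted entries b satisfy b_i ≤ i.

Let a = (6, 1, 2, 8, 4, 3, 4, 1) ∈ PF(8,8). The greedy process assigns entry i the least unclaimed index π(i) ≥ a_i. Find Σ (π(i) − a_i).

Σπ = 8·9/2 = 36 (π permutes [8]); Σa = 6+1+2+8+4+3+4+1 = 29; disp = 36−29 = 7.

7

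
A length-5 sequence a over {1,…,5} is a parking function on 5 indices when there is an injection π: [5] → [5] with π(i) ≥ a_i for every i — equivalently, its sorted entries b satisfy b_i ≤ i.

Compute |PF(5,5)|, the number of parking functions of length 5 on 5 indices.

1296

#PF = (6−5)·6^(5−1) = 1×1296 = 1296 (Konheim–Weiss)
E.g. (3,1,2,2,5) → sorted (1,2,2,3,5): b_i ≤ i ∀i, a PF.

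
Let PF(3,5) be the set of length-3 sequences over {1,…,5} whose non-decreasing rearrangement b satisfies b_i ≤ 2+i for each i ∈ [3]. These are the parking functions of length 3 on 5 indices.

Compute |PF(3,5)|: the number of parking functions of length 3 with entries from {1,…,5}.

|PF(3,5)| = 3·6^2 = 3 · 36 = 108 [KW]
One tuple (3,1,4) → sorted (1,3,4): b_i ≤ 2+i ∀i, a PF.

108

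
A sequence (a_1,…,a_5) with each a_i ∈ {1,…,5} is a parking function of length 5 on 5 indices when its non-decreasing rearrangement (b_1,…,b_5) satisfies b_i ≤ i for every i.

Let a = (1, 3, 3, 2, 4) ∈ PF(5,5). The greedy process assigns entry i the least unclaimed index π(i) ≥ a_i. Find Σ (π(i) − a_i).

Σπ = 5·6/2 = 15 (π permutes [5]); Σa = 1+3+3+2+4 = 13; disp = 15−13 = 2.

2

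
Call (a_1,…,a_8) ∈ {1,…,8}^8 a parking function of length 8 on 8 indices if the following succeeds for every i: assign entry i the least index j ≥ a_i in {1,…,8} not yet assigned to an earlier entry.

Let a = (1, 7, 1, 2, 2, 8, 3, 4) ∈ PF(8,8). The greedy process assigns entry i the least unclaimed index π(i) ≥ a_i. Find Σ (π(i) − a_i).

8

Σπ = 36 ({1..8} each once); Σa = 1+7+1+2+2+8+3+4 = 28; disp = 36−28 = 8.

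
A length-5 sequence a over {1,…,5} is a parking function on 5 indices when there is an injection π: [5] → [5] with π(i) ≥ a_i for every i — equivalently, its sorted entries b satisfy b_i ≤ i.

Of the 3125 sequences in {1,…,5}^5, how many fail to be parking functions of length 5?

1829

Count = (6−5)·6^(5−1) = 1×1296 = 1296
Check (1,5,4,2,5) → sorted (1,2,4,5,5): b_3=4>3, not a PF.
So 3125 − 1296 = 1829 fail.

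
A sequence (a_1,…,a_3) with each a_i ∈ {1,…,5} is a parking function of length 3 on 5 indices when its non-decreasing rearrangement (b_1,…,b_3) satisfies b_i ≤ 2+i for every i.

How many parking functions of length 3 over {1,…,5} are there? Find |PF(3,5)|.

108

#PF = 3·6^2 = 3·36 = 108 (Pollak)
Check (2,5,4) → sorted (2,4,5): b_i ≤ 2+i ∀i, a PF.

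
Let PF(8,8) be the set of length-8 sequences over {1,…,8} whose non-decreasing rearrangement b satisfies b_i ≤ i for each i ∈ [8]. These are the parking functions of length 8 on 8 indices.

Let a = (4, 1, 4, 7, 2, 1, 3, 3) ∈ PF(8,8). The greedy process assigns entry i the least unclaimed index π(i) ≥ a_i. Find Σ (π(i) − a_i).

Σπ = 8·9/2 = 36 (π permutes [8]); Σa = 4+1+4+7+2+1+3+3 = 25; disp = 36−25 = 11.

11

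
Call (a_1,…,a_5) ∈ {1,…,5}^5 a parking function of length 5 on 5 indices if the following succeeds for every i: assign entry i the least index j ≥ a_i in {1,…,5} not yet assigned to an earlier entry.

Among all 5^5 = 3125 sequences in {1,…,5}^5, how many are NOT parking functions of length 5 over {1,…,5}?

#PF = (6−5)·6^(5−1) = 1×1296 = 1296 (Pollak)
Example (4,5,5,5,4) → sorted (4,4,5,5,5): b_1=4>1, not a PF.
Total 3125; non-PF = 3125−1296 = 1829

1829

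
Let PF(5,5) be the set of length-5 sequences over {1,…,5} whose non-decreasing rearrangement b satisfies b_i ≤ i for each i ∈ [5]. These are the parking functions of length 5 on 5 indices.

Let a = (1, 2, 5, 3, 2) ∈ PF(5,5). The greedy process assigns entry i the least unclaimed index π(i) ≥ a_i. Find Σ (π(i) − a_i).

2

Σπ = 5·6/2 = 15 (π permutes [5]); Σa = 1+2+5+3+2 = 13; disp = 15−13 = 2.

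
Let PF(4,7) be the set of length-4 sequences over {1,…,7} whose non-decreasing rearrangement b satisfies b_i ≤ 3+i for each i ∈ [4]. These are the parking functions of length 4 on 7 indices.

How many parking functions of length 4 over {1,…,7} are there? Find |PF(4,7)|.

2048

#PF = (7+1−4)·(7+1)^{4−1} = 4·512 = 2048 (Konheim–Weiss)
Example (3,5,3,2) → sorted (2,3,3,5): b_i ≤ 3+i ∀i, a PF.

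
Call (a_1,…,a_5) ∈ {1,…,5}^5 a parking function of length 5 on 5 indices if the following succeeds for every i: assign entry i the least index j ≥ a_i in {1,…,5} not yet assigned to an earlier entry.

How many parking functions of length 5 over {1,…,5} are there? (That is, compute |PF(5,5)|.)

1296

|PF| = 1·6^4 = 1×1296 = 1296 (Konheim–Weiss)
Example (3,3,1,2,3) → sorted (1,2,3,3,3): b_i ≤ i ∀i, a PF.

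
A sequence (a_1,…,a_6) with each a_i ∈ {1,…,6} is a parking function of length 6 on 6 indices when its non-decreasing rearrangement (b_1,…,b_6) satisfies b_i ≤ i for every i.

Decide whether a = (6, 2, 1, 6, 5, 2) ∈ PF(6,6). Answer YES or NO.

Sorted: b = (1, 2, 2, 5, 6, 6).
  b_1=1 ≤ 1
  b_2=2 ≤ 2
  b_3=2 ≤ 3
  b_4=5 > 4
  fails at i=4 ⇒ NO

NO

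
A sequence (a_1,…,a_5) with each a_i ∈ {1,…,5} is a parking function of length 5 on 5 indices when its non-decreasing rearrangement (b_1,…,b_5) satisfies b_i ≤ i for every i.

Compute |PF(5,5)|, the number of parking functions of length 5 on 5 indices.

1296

Count = (5−5+1)·(5+1)^(5−1) = 1×1296 = 1296
Example (1,3,4,2,1) → sorted (1,1,2,3,4): b_i ≤ i ∀i, a PF.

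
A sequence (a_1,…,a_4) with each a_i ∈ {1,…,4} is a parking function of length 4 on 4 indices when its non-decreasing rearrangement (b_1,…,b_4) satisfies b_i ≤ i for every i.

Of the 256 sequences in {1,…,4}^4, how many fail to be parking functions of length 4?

Count = (4+1−4)·(4+1)^{4−1} = 1·125 = 125 [KW]
One tuple (4,3,3,4) → sorted (3,3,4,4): b_1=3>1, not a PF.
So 256 − 125 = 131 fail.

131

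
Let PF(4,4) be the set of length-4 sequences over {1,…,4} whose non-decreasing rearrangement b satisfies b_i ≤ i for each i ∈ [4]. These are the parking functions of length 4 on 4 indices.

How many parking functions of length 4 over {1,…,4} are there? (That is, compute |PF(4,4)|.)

#PF = (5−4)·5^(4−1) = 1·125 = 125 (Konheim–Weiss)
E.g. (2,2,1,3) → sorted (1,2,2,3): b_i ≤ i ∀i, a PF.

125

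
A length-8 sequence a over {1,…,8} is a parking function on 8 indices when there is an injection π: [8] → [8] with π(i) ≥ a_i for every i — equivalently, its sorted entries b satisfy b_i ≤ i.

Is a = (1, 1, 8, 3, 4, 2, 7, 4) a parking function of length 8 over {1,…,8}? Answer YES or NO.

Rearranged: b = (1, 1, 2, 3, 4, 4, 7, 8).
  b_1=1 ≤ 1
  b_2=1 ≤ 2
  b_3=2 ≤ 3
  b_4=3 ≤ 4
  b_5=4 ≤ 5
  b_6=4 ≤ 6
  b_7=7 ≤ 7
  b_8=8 ≤ 8
All bounds hold ⇒ YES

YES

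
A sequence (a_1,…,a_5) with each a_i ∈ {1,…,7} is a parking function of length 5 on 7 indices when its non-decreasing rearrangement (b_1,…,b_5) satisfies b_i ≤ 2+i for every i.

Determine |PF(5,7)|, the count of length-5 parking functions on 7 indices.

#PF = (7−5+1)·(7+1)^(5−1) = 3·4096 = 12288 [KW]
E.g. (3,4,1,5,5) → sorted (1,3,4,5,5): b_i ≤ 2+i ∀i, a PF.

12288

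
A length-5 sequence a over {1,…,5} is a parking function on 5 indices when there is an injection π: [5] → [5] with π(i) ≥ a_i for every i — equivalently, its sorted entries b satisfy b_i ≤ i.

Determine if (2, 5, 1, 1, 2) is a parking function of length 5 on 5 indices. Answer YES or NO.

Sorted: b = (1, 1, 2, 2, 5).
  b_1=1 ≤ 1
  b_2=1 ≤ 2
  b_3=2 ≤ 3
  b_4=2 ≤ 4
  b_5=5 ≤ 5
All bounds hold ⇒ YES

YES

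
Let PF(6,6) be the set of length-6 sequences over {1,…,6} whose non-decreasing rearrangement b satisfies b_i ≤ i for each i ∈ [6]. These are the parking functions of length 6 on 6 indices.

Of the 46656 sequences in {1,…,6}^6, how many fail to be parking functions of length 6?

29849

|PF| = (7−6)·7^(6−1) = 1·16807 = 16807 [KW]
Example (5,6,3,6,5,3) → sorted (3,3,5,5,6,6): b_1=3>1, not a PF.
So 46656 − 16807 = 29849 fail.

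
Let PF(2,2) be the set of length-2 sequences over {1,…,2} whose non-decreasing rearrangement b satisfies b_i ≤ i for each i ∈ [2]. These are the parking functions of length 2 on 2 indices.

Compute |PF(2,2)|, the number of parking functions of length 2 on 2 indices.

Count = 1·3^1 = 1×3 = 3 (Konheim–Weiss)
Example (1,1) → sorted (1,1): b_i ≤ i ∀i, a PF.

3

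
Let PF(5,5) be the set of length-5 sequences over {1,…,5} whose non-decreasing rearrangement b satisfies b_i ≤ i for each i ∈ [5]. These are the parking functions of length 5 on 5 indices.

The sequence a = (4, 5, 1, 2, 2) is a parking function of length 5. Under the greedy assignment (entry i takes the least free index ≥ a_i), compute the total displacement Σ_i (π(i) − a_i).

Σπ(i) = 1+…+5 = 15; Σa = 4+5+1+2+2 = 14; disp = 15−14 = 1.

1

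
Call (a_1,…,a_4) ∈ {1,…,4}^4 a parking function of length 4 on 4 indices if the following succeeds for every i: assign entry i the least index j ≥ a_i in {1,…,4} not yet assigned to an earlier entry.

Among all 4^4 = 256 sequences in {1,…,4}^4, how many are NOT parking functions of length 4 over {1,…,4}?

|PF(4,4)| = (4+1−4)·(4+1)^{4−1} = 1×125 = 125 (Pollak)
E.g. (4,4,1,4) → sorted (1,4,4,4): b_2=4>2, not a PF.
4^4 − 125 = 256 − 125 = 131

131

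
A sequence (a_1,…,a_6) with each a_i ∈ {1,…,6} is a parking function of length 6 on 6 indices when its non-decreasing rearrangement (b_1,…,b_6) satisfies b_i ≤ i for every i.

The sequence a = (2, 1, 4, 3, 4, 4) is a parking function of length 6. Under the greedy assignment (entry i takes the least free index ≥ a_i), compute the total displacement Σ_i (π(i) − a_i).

3

Σπ(i) = 1+…+6 = 21; Σa = 2+1+4+3+4+4 = 18; disp = 21−18 = 3.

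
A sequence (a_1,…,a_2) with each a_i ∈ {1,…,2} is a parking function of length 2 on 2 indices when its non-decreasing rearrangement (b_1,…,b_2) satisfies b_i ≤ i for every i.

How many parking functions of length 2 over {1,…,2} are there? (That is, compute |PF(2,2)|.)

|PF| = (2+1−2)·(2+1)^{2−1} = 1×3 = 3
One tuple (1,1) → sorted (1,1): b_i ≤ i ∀i, a PF.

3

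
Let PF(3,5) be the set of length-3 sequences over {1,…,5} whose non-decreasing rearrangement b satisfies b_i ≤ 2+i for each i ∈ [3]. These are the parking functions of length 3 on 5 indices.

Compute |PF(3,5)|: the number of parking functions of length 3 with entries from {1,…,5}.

|PF(3,5)| = 3·6^2 = 3×36 = 108 (Konheim–Weiss)
Example (2,4,1) → sorted (1,2,4): b_i ≤ 2+i ∀i, a PF.

108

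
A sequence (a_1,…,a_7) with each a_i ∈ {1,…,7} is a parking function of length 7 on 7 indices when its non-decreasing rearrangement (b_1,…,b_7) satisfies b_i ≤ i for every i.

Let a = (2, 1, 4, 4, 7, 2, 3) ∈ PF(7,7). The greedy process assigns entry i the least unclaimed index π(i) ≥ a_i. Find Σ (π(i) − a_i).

5

Σπ(i) = 1+…+7 = 28; Σa = 2+1+4+4+7+2+3 = 23; disp = 28−23 = 5.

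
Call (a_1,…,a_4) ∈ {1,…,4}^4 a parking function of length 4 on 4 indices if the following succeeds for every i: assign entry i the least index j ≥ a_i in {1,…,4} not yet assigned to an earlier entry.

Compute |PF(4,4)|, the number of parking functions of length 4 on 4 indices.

Count = 1·5^3 = 1 · 125 = 125 (Konheim–Weiss)
E.g. (4,1,3,2) → sorted (1,2,3,4): b_i ≤ i ∀i, a PF.

125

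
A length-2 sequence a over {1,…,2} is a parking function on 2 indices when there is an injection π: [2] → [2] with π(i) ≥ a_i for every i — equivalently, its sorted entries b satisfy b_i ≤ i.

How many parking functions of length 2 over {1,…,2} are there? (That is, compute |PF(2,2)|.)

|PF| = (3−2)·3^(2−1) = 1·3 = 3 (Pollak)
Example (1,2) → sorted (1,2): b_i ≤ i ∀i, a PF.

3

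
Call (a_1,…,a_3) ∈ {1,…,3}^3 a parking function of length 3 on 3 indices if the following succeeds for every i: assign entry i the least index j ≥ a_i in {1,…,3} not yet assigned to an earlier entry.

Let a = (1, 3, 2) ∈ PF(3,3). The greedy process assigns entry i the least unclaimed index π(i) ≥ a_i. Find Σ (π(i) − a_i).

0

Σπ = 3·4/2 = 6 (π permutes [3]); Σa = 1+3+2 = 6; disp = 6−6 = 0.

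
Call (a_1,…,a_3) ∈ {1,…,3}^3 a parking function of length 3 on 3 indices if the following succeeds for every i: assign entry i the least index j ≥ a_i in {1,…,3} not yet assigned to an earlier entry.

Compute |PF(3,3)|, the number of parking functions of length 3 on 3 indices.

|PF(3,3)| = 1·4^2 = 1 · 16 = 16 (Pollak)
One tuple (1,2,3) → sorted (1,2,3): b_i ≤ i ∀i, a PF.

16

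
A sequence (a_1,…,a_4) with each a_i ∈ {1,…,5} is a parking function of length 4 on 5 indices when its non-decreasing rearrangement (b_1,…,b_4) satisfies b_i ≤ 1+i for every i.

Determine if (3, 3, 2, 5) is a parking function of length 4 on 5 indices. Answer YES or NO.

Order a: b = (2, 3, 3, 5).
  b_1=2 ≤ 2
  b_2=3 ≤ 3
  b_3=3 ≤ 4
  b_4=5 ≤ 5
All bounds hold ⇒ YES

YES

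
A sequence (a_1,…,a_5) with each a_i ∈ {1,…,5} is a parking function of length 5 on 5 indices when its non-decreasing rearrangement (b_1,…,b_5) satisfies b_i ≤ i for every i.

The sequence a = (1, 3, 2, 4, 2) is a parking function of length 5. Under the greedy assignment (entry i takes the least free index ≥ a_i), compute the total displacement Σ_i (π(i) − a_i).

3

Σπ = 15 ({1..5} each once); Σa = 1+3+2+4+2 = 12; disp = 15−12 = 3.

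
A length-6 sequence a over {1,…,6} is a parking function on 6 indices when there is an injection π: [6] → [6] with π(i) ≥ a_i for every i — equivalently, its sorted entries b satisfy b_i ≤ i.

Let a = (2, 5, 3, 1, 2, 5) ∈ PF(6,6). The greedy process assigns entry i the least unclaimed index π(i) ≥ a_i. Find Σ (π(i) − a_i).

Σπ = 6·7/2 = 21 (π permutes [6]); Σa = 2+5+3+1+2+5 = 18; disp = 21−18 = 3.

3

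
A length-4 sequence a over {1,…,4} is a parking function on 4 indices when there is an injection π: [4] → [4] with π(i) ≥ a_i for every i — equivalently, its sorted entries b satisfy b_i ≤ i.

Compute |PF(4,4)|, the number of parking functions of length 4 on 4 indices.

Count = 1·5^3 = 1 · 125 = 125 (Pollak)
Example (2,1,4,2) → sorted (1,2,2,4): b_i ≤ i ∀i, a PF.

125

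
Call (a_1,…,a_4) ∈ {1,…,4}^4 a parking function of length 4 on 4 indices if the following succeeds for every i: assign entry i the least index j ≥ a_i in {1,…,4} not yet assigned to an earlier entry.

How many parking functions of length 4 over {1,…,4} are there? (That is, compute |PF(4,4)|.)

125

Count = (5−4)·5^(4−1) = 1 · 125 = 125
One tuple (4,2,2,1) → sorted (1,2,2,4): b_i ≤ i ∀i, a PF.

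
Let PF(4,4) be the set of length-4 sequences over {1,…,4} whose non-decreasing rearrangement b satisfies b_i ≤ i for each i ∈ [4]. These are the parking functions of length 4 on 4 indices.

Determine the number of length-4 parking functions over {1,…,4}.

|PF| = (5−4)·5^(4−1) = 1×125 = 125 (Konheim–Weiss)
Check (4,1,3,2) → sorted (1,2,3,4): b_i ≤ i ∀i, a PF.

125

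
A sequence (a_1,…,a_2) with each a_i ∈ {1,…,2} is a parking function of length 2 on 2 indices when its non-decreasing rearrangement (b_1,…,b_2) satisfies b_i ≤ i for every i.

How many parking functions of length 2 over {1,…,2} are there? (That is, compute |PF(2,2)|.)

|PF| = (3−2)·3^(2−1) = 1·3 = 3 (Konheim–Weiss)
E.g. (1,2) → sorted (1,2): b_i ≤ i ∀i, a PF.

3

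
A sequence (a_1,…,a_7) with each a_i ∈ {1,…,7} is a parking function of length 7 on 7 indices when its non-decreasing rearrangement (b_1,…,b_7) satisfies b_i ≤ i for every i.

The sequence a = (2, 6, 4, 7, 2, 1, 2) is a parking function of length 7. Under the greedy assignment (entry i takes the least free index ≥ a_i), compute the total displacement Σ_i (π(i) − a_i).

Σπ = 7·8/2 = 28 (π permutes [7]); Σa = 2+6+4+7+2+1+2 = 24; disp = 28−24 = 4.

4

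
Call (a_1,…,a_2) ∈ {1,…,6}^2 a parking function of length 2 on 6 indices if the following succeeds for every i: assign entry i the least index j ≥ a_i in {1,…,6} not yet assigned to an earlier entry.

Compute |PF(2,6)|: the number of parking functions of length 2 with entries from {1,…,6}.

35

#PF = (6−2+1)·(6+1)^(2−1) = 5·7 = 35 (Konheim–Weiss)
Example (1,5) → sorted (1,5): b_i ≤ 4+i ∀i, a PF.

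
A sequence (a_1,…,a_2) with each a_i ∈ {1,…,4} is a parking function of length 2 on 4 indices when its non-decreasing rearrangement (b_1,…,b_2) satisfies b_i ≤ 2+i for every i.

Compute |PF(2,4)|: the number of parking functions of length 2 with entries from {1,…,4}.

15

|PF(2,4)| = (4−2+1)·(4+1)^(2−1) = 3×5 = 15 (Pollak)
Example (1,3) → sorted (1,3): b_i ≤ 2+i ∀i, a PF.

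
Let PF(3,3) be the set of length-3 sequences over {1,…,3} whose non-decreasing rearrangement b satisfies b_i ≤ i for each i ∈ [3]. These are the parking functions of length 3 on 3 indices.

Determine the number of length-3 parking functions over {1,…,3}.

16

|PF| = (3−3+1)·(3+1)^(3−1) = 1 · 16 = 16 [KW]
Check (1,2,2) → sorted (1,2,2): b_i ≤ i ∀i, a PF.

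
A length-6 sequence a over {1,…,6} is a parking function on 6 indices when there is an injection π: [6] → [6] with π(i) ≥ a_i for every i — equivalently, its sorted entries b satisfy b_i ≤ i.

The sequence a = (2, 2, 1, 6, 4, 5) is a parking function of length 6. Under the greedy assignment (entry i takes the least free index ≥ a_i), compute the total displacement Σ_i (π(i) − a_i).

1

Σπ = 21 ({1..6} each once); Σa = 2+2+1+6+4+5 = 20; disp = 21−20 = 1.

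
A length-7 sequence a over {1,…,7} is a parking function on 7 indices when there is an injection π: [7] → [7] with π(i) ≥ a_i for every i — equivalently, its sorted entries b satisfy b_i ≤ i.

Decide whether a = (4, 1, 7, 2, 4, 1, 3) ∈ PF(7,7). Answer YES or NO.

YES

Rearranged: b = (1, 1, 2, 3, 4, 4, 7).
  b_1=1 ≤ 1
  b_2=1 ≤ 2
  b_3=2 ≤ 3
  b_4=3 ≤ 4
  b_5=4 ≤ 5
  b_6=4 ≤ 6
  b_7=7 ≤ 7
All bounds hold ⇒ YES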